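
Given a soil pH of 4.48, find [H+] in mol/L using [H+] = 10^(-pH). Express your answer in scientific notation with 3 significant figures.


Step 1: [H+] = 10^(-pH)
Step 2: [H+] = 10^(-4.48)
Step 3: [H+] = 3.31e-05 mol/L

3.31e-05


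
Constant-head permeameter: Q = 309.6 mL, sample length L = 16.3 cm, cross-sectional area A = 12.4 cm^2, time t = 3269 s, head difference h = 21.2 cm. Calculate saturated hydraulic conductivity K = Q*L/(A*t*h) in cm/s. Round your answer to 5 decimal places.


Step 1: K = Q * L / (A * t * h)
Step 2: Numerator = 309.6 * 16.3 = 5046.48
Step 3: Denominator = 12.4 * 3269 * 21.2 = 859354.72
Step 4: K = 5046.48 / 859354.72 = 0.00587 cm/s

0.00587


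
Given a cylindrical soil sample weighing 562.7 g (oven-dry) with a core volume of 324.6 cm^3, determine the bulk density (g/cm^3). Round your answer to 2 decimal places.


Step 1: Identify the formula: BD = dry mass / volume
Step 2: Substitute values: BD = 562.7 / 324.6
Step 3: BD = 1.73 g/cm^3

1.73


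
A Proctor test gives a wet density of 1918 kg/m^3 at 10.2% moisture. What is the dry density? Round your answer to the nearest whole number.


Step 1: Dry density = wet density / (1 + w/100)
Step 2: Dry density = 1918 / (1 + 10.2/100)
Step 3: Dry density = 1918 / 1.102
Step 4: Dry density = 1740 kg/m^3

1740


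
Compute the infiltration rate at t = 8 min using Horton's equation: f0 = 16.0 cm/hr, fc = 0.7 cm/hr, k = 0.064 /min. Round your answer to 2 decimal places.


Step 1: f = fc + (f0 - fc) * exp(-k * t)
Step 2: exp(-0.064 * 8) = 0.599296
Step 3: f = 0.7 + (16.0 - 0.7) * 0.599296
Step 4: f = 0.7 + 15.3 * 0.599296
Step 5: f = 9.87 cm/hr

9.87


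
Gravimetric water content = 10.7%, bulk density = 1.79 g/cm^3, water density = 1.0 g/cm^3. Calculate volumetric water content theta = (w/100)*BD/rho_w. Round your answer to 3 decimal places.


Step 1: theta = (w / 100) * BD / rho_w
Step 2: theta = (10.7 / 100) * 1.79 / 1.0
Step 3: theta = 0.107 * 1.79
Step 4: theta = 0.192

0.192


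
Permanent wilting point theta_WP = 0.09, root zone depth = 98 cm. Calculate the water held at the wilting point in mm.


Step 1: Water (mm) = theta_WP * depth * 10
Step 2: Water = 0.09 * 98 * 10
Step 3: Water = 88.2 mm

88.2


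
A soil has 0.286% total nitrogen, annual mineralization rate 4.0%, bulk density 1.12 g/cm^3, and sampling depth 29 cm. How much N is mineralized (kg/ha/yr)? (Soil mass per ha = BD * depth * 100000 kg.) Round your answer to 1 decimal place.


Step 1: Soil mass per ha = BD * depth * 100000 = 1.12 * 29 * 100000 = 3248000 kg
Step 2: Total N pool = soil mass * N%/100 = 3248000 * 0.286/100 = 9289.28 kg/ha
Step 3: N mineralized = N pool * rate%/100 = 9289.28 * 4.0/100 = 371.6 kg/ha/yr

371.6


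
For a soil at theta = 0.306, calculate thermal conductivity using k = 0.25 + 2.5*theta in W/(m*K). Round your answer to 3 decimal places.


Step 1: k = 0.25 + 2.5 * theta
Step 2: k = 0.25 + 2.5 * 0.306
Step 3: k = 0.25 + 0.765
Step 4: k = 1.015 W/(m*K)

1.015


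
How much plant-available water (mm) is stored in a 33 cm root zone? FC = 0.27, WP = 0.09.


Step 1: Available water = (FC - WP) * depth * 10
Step 2: AW = (0.27 - 0.09) * 33 * 10
Step 3: AW = 0.18 * 33 * 10
Step 4: AW = 59.4 mm

59.4


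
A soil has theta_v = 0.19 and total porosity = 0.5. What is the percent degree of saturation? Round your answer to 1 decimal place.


Step 1: S = 100 * theta_v / n
Step 2: S = 100 * 0.19 / 0.5
Step 3: S = 38.0%

38.0


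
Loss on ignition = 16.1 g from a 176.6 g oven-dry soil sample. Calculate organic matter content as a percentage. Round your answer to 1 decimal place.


Step 1: OM% = 100 * LOI / sample mass
Step 2: OM = 100 * 16.1 / 176.6
Step 3: OM = 9.1%

9.1


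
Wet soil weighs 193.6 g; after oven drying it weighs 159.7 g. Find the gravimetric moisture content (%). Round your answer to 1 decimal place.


Step 1: Water mass = wet - dry = 193.6 - 159.7 = 33.9 g
Step 2: w = 100 * water mass / dry mass
Step 3: w = 100 * 33.9 / 159.7 = 21.2%

21.2


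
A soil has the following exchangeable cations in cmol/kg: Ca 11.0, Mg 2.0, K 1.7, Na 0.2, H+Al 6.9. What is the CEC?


Step 1: CEC = Ca + Mg + K + Na + (H+Al)
Step 2: CEC = 11.0 + 2.0 + 1.7 + 0.2 + 6.9
Step 3: CEC = 21.8 cmol/kg

21.8


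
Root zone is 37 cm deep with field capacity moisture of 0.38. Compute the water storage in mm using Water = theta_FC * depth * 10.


Step 1: Water (mm) = theta_FC * depth (cm) * 10
Step 2: Water = 0.38 * 37 * 10
Step 3: Water = 140.6 mm

140.6


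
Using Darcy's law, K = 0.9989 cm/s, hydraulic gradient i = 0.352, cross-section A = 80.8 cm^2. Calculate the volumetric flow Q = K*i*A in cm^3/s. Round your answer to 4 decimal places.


Step 1: Apply Darcy's law: Q = K * i * A
Step 2: Q = 0.9989 * 0.352 * 80.8
Step 3: Q = 28.4103 cm^3/s

28.4103


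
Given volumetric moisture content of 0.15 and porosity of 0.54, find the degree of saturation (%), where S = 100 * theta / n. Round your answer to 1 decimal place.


Step 1: S = 100 * theta_v / n
Step 2: S = 100 * 0.15 / 0.54
Step 3: S = 27.8%

27.8


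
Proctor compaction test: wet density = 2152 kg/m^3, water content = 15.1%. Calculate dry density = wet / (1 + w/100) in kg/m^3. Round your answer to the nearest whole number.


Step 1: Dry density = wet density / (1 + w/100)
Step 2: Dry density = 2152 / (1 + 15.1/100)
Step 3: Dry density = 2152 / 1.151
Step 4: Dry density = 1870 kg/m^3

1870


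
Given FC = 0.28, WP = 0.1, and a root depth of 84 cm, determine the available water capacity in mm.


Step 1: Available water = (FC - WP) * depth * 10
Step 2: AW = (0.28 - 0.1) * 84 * 10
Step 3: AW = 0.18 * 84 * 10
Step 4: AW = 151.2 mm

151.2


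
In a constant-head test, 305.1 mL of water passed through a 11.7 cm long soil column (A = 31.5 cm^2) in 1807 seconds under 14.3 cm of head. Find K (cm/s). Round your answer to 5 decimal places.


Step 1: K = Q * L / (A * t * h)
Step 2: Numerator = 305.1 * 11.7 = 3569.67
Step 3: Denominator = 31.5 * 1807 * 14.3 = 813963.15
Step 4: K = 3569.67 / 813963.15 = 0.00439 cm/s

0.00439


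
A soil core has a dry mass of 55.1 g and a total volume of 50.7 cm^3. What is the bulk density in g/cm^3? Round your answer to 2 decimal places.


Step 1: Identify the formula: BD = dry mass / volume
Step 2: Substitute values: BD = 55.1 / 50.7
Step 3: BD = 1.09 g/cm^3

1.09


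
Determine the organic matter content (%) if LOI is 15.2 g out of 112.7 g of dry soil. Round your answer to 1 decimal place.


Step 1: OM% = 100 * LOI / sample mass
Step 2: OM = 100 * 15.2 / 112.7
Step 3: OM = 13.5%

13.5


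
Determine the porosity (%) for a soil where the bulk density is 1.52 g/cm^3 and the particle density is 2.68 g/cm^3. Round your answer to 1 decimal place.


Step 1: Formula: n = 100 * (1 - BD / PD)
Step 2: n = 100 * (1 - 1.52 / 2.68)
Step 3: n = 100 * (1 - 0.56716)
Step 4: n = 43.3%

43.3


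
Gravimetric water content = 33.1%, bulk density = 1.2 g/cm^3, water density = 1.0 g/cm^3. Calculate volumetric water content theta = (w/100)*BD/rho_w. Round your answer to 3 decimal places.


Step 1: theta = (w / 100) * BD / rho_w
Step 2: theta = (33.1 / 100) * 1.2 / 1.0
Step 3: theta = 0.331 * 1.2
Step 4: theta = 0.397

0.397


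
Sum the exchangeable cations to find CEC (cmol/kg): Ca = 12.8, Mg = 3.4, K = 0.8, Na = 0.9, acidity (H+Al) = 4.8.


Step 1: CEC = Ca + Mg + K + Na + (H+Al)
Step 2: CEC = 12.8 + 3.4 + 0.8 + 0.9 + 4.8
Step 3: CEC = 22.7 cmol/kg

22.7


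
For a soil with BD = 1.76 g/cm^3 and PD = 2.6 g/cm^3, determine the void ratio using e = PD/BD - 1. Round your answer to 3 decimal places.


Step 1: e = PD / BD - 1
Step 2: e = 2.6 / 1.76 - 1
Step 3: e = 1.47727 - 1
Step 4: e = 0.477

0.477


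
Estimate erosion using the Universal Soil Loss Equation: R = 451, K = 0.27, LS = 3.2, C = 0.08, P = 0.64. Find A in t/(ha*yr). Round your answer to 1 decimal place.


Step 1: A = R * K * LS * C * P
Step 2: R * K = 451 * 0.27 = 121.77
Step 3: (R*K) * LS = 121.77 * 3.2 = 389.664
Step 4: * C * P = 389.664 * 0.08 * 0.64 = 20.0
Step 5: A = 20.0 t/(ha*yr)

20.0


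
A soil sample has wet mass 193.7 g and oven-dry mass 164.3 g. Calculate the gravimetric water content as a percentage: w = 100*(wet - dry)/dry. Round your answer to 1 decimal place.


Step 1: Water mass = wet - dry = 193.7 - 164.3 = 29.4 g
Step 2: w = 100 * water mass / dry mass
Step 3: w = 100 * 29.4 / 164.3 = 17.9%

17.9


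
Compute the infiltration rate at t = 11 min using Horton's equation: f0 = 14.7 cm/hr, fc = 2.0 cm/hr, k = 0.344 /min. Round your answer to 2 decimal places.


Step 1: f = fc + (f0 - fc) * exp(-k * t)
Step 2: exp(-0.344 * 11) = 0.022732
Step 3: f = 2.0 + (14.7 - 2.0) * 0.022732
Step 4: f = 2.0 + 12.7 * 0.022732
Step 5: f = 2.29 cm/hr

2.29


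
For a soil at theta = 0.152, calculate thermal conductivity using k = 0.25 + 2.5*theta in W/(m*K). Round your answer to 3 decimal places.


Step 1: k = 0.25 + 2.5 * theta
Step 2: k = 0.25 + 2.5 * 0.152
Step 3: k = 0.25 + 0.38
Step 4: k = 0.63 W/(m*K)

0.63


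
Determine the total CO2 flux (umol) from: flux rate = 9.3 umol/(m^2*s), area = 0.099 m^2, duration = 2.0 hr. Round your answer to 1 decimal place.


Step 1: Convert time to seconds: 2.0 hr * 3600 = 7200.0 s
Step 2: Total = flux * area * time_s
Step 3: Total = 9.3 * 0.099 * 7200.0
Step 4: Total = 6629.0 umol

6629.0


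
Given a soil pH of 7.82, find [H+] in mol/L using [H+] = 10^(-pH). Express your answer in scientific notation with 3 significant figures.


Step 1: [H+] = 10^(-pH)
Step 2: [H+] = 10^(-7.82)
Step 3: [H+] = 1.51e-08 mol/L

1.51e-08


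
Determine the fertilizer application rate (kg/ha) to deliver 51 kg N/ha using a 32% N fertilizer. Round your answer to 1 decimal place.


Step 1: Fertilizer rate = target N / (N content / 100)
Step 2: Rate = 51 / (32 / 100)
Step 3: Rate = 51 / 0.32
Step 4: Rate = 159.4 kg/ha

159.4


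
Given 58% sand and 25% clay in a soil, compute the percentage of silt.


Step 1: sand + silt + clay = 100%
Step 2: silt = 100 - sand - clay
Step 3: silt = 100 - 58 - 25
Step 4: silt = 17%

17


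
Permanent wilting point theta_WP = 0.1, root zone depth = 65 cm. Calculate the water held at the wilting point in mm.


Step 1: Water (mm) = theta_WP * depth * 10
Step 2: Water = 0.1 * 65 * 10
Step 3: Water = 65.0 mm

65.0


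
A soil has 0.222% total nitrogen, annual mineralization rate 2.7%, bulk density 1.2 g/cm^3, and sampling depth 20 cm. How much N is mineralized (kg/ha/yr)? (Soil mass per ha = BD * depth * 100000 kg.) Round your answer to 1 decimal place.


Step 1: Soil mass per ha = BD * depth * 100000 = 1.2 * 20 * 100000 = 2400000 kg
Step 2: Total N pool = soil mass * N%/100 = 2400000 * 0.222/100 = 5328.0 kg/ha
Step 3: N mineralized = N pool * rate%/100 = 5328.0 * 2.7/100 = 143.9 kg/ha/yr

143.9


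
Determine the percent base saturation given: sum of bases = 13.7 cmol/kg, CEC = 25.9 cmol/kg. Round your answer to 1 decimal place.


Step 1: BS = 100 * (sum of bases) / CEC
Step 2: BS = 100 * 13.7 / 25.9
Step 3: BS = 52.9%

52.9


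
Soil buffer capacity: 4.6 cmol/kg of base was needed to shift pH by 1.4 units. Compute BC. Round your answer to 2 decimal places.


Step 1: BC = change in base / change in pH
Step 2: BC = 4.6 / 1.4
Step 3: BC = 3.29 cmol/(kg*pH unit)

3.29


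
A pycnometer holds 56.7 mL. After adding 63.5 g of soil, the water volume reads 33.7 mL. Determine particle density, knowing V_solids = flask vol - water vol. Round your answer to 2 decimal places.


Step 1: Volume of solids = flask volume - water volume with soil
Step 2: V_solids = 56.7 - 33.7 = 23.0 mL
Step 3: Particle density = mass / V_solids = 63.5 / 23.0 = 2.76 g/cm^3

2.76


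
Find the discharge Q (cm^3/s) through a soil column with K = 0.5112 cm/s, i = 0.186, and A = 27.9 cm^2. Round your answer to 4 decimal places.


Step 1: Apply Darcy's law: Q = K * i * A
Step 2: Q = 0.5112 * 0.186 * 27.9
Step 3: Q = 2.6528 cm^3/s

2.6528


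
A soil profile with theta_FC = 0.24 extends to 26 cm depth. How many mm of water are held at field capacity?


Step 1: Water (mm) = theta_FC * depth (cm) * 10
Step 2: Water = 0.24 * 26 * 10
Step 3: Water = 62.4 mm

62.4


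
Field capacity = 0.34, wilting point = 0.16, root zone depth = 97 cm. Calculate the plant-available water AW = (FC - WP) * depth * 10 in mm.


Step 1: Available water = (FC - WP) * depth * 10
Step 2: AW = (0.34 - 0.16) * 97 * 10
Step 3: AW = 0.18 * 97 * 10
Step 4: AW = 174.6 mm

174.6


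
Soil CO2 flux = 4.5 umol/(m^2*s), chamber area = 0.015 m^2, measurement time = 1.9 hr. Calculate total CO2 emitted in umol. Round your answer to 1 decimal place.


Step 1: Convert time to seconds: 1.9 hr * 3600 = 6840.0 s
Step 2: Total = flux * area * time_s
Step 3: Total = 4.5 * 0.015 * 6840.0
Step 4: Total = 461.7 umol

461.7


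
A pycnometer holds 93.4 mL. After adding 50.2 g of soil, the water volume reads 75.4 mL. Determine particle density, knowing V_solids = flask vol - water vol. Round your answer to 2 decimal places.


Step 1: Volume of solids = flask volume - water volume with soil
Step 2: V_solids = 93.4 - 75.4 = 18.0 mL
Step 3: Particle density = mass / V_solids = 50.2 / 18.0 = 2.79 g/cm^3

2.79


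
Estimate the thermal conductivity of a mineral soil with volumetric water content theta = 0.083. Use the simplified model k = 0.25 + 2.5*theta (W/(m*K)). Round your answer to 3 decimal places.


Step 1: k = 0.25 + 2.5 * theta
Step 2: k = 0.25 + 2.5 * 0.083
Step 3: k = 0.25 + 0.208
Step 4: k = 0.458 W/(m*K)

0.458


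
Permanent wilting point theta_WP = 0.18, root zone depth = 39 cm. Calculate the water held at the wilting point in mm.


Step 1: Water (mm) = theta_WP * depth * 10
Step 2: Water = 0.18 * 39 * 10
Step 3: Water = 70.2 mm

70.2


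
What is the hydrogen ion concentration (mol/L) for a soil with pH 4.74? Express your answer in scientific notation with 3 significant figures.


Step 1: [H+] = 10^(-pH)
Step 2: [H+] = 10^(-4.74)
Step 3: [H+] = 1.82e-05 mol/L

1.82e-05


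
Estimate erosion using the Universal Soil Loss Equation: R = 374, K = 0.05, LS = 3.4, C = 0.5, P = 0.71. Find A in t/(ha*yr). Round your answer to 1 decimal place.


Step 1: A = R * K * LS * C * P
Step 2: R * K = 374 * 0.05 = 18.7
Step 3: (R*K) * LS = 18.7 * 3.4 = 63.58
Step 4: * C * P = 63.58 * 0.5 * 0.71 = 22.6
Step 5: A = 22.6 t/(ha*yr)

22.6


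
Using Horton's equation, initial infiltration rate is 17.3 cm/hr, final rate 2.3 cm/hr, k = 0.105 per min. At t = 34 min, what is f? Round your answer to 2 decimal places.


Step 1: f = fc + (f0 - fc) * exp(-k * t)
Step 2: exp(-0.105 * 34) = 0.028156
Step 3: f = 2.3 + (17.3 - 2.3) * 0.028156
Step 4: f = 2.3 + 15.0 * 0.028156
Step 5: f = 2.72 cm/hr

2.72


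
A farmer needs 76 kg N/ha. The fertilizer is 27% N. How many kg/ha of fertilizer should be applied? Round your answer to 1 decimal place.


Step 1: Fertilizer rate = target N / (N content / 100)
Step 2: Rate = 76 / (27 / 100)
Step 3: Rate = 76 / 0.27
Step 4: Rate = 281.5 kg/ha

281.5


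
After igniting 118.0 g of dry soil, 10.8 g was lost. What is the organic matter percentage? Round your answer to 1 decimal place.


Step 1: OM% = 100 * LOI / sample mass
Step 2: OM = 100 * 10.8 / 118.0
Step 3: OM = 9.2%

9.2


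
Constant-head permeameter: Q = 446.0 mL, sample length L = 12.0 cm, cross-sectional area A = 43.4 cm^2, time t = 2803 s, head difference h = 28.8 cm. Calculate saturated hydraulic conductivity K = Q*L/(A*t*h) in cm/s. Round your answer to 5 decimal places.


Step 1: K = Q * L / (A * t * h)
Step 2: Numerator = 446.0 * 12.0 = 5352.0
Step 3: Denominator = 43.4 * 2803 * 28.8 = 3503525.76
Step 4: K = 5352.0 / 3503525.76 = 0.00153 cm/s

0.00153


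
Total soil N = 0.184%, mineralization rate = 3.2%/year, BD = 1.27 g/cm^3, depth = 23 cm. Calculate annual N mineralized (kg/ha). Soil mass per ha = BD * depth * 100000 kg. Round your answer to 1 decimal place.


Step 1: Soil mass per ha = BD * depth * 100000 = 1.27 * 23 * 100000 = 2921000 kg
Step 2: Total N pool = soil mass * N%/100 = 2921000 * 0.184/100 = 5374.64 kg/ha
Step 3: N mineralized = N pool * rate%/100 = 5374.64 * 3.2/100 = 172.0 kg/ha/yr

172.0


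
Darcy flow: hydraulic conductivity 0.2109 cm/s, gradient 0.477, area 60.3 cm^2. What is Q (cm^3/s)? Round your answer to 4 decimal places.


Step 1: Apply Darcy's law: Q = K * i * A
Step 2: Q = 0.2109 * 0.477 * 60.3
Step 3: Q = 6.0661 cm^3/s

6.0661


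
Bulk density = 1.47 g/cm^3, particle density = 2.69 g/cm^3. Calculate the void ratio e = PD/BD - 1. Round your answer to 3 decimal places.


Step 1: e = PD / BD - 1
Step 2: e = 2.69 / 1.47 - 1
Step 3: e = 1.82993 - 1
Step 4: e = 0.83

0.83


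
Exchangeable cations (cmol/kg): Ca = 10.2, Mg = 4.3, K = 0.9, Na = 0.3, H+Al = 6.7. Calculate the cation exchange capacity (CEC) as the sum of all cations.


Step 1: CEC = Ca + Mg + K + Na + (H+Al)
Step 2: CEC = 10.2 + 4.3 + 0.9 + 0.3 + 6.7
Step 3: CEC = 22.4 cmol/kg

22.4


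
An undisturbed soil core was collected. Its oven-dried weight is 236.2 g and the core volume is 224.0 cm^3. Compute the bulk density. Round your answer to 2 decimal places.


Step 1: Identify the formula: BD = dry mass / volume
Step 2: Substitute values: BD = 236.2 / 224.0
Step 3: BD = 1.05 g/cm^3

1.05


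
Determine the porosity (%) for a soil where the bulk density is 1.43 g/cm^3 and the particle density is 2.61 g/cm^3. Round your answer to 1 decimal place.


Step 1: Formula: n = 100 * (1 - BD / PD)
Step 2: n = 100 * (1 - 1.43 / 2.61)
Step 3: n = 100 * (1 - 0.54789)
Step 4: n = 45.2%

45.2


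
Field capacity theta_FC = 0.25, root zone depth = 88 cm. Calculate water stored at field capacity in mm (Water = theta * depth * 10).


Step 1: Water (mm) = theta_FC * depth (cm) * 10
Step 2: Water = 0.25 * 88 * 10
Step 3: Water = 220.0 mm

220.0


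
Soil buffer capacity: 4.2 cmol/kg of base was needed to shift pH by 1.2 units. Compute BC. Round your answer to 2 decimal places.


Step 1: BC = change in base / change in pH
Step 2: BC = 4.2 / 1.2
Step 3: BC = 3.5 cmol/(kg*pH unit)

3.5


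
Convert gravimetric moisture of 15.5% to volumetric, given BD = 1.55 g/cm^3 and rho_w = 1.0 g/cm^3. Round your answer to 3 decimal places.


Step 1: theta = (w / 100) * BD / rho_w
Step 2: theta = (15.5 / 100) * 1.55 / 1.0
Step 3: theta = 0.155 * 1.55
Step 4: theta = 0.24

0.24


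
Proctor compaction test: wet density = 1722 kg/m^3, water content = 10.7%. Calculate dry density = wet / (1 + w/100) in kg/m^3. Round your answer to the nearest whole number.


Step 1: Dry density = wet density / (1 + w/100)
Step 2: Dry density = 1722 / (1 + 10.7/100)
Step 3: Dry density = 1722 / 1.107
Step 4: Dry density = 1556 kg/m^3

1556


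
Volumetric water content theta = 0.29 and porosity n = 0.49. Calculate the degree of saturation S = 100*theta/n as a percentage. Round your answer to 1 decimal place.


Step 1: S = 100 * theta_v / n
Step 2: S = 100 * 0.29 / 0.49
Step 3: S = 59.2%

59.2


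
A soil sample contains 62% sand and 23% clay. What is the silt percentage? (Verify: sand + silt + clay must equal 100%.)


Step 1: sand + silt + clay = 100%
Step 2: silt = 100 - sand - clay
Step 3: silt = 100 - 62 - 23
Step 4: silt = 15%

15


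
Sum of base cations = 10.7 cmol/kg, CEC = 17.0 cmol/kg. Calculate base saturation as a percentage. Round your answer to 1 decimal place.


Step 1: BS = 100 * (sum of bases) / CEC
Step 2: BS = 100 * 10.7 / 17.0
Step 3: BS = 62.9%

62.9


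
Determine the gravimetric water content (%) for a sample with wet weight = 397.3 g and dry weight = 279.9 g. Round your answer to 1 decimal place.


Step 1: Water mass = wet - dry = 397.3 - 279.9 = 117.4 g
Step 2: w = 100 * water mass / dry mass
Step 3: w = 100 * 117.4 / 279.9 = 41.9%

41.9


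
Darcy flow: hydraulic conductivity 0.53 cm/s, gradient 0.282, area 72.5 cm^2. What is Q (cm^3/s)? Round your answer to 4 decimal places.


Step 1: Apply Darcy's law: Q = K * i * A
Step 2: Q = 0.53 * 0.282 * 72.5
Step 3: Q = 10.8359 cm^3/s

10.8359


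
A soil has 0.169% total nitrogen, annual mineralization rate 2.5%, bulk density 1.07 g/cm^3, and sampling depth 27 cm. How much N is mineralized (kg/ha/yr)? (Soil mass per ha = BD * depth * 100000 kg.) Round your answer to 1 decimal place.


Step 1: Soil mass per ha = BD * depth * 100000 = 1.07 * 27 * 100000 = 2889000 kg
Step 2: Total N pool = soil mass * N%/100 = 2889000 * 0.169/100 = 4882.41 kg/ha
Step 3: N mineralized = N pool * rate%/100 = 4882.41 * 2.5/100 = 122.1 kg/ha/yr

122.1


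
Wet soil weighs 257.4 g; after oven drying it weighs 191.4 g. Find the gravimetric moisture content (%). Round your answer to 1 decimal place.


Step 1: Water mass = wet - dry = 257.4 - 191.4 = 66.0 g
Step 2: w = 100 * water mass / dry mass
Step 3: w = 100 * 66.0 / 191.4 = 34.5%

34.5


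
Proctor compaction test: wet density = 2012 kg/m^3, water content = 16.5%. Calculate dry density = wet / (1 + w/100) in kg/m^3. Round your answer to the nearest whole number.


Step 1: Dry density = wet density / (1 + w/100)
Step 2: Dry density = 2012 / (1 + 16.5/100)
Step 3: Dry density = 2012 / 1.165
Step 4: Dry density = 1727 kg/m^3

1727


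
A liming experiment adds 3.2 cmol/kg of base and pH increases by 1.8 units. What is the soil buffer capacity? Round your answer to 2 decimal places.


Step 1: BC = change in base / change in pH
Step 2: BC = 3.2 / 1.8
Step 3: BC = 1.78 cmol/(kg*pH unit)

1.78


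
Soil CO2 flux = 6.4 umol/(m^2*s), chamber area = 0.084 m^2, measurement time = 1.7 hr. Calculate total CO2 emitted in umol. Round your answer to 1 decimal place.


Step 1: Convert time to seconds: 1.7 hr * 3600 = 6120.0 s
Step 2: Total = flux * area * time_s
Step 3: Total = 6.4 * 0.084 * 6120.0
Step 4: Total = 3290.1 umol

3290.1


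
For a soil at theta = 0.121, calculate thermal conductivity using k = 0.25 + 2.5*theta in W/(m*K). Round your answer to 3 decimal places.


Step 1: k = 0.25 + 2.5 * theta
Step 2: k = 0.25 + 2.5 * 0.121
Step 3: k = 0.25 + 0.303
Step 4: k = 0.553 W/(m*K)

0.553


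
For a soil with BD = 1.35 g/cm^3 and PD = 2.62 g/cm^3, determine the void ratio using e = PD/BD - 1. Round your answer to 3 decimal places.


Step 1: e = PD / BD - 1
Step 2: e = 2.62 / 1.35 - 1
Step 3: e = 1.94074 - 1
Step 4: e = 0.941

0.941


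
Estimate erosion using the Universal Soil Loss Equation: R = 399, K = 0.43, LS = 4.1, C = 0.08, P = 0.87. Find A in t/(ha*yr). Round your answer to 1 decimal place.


Step 1: A = R * K * LS * C * P
Step 2: R * K = 399 * 0.43 = 171.57
Step 3: (R*K) * LS = 171.57 * 4.1 = 703.437
Step 4: * C * P = 703.437 * 0.08 * 0.87 = 49.0
Step 5: A = 49.0 t/(ha*yr)

49.0


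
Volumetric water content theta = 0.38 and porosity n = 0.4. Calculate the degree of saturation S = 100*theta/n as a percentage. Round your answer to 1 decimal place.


Step 1: S = 100 * theta_v / n
Step 2: S = 100 * 0.38 / 0.4
Step 3: S = 95.0%

95.0


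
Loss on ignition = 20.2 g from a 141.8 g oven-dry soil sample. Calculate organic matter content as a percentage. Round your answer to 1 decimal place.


Step 1: OM% = 100 * LOI / sample mass
Step 2: OM = 100 * 20.2 / 141.8
Step 3: OM = 14.2%

14.2


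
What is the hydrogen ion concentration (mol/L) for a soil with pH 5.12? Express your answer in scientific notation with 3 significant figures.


Step 1: [H+] = 10^(-pH)
Step 2: [H+] = 10^(-5.12)
Step 3: [H+] = 7.59e-06 mol/L

7.59e-06


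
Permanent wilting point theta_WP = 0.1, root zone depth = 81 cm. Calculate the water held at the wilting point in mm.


Step 1: Water (mm) = theta_WP * depth * 10
Step 2: Water = 0.1 * 81 * 10
Step 3: Water = 81.0 mm

81.0


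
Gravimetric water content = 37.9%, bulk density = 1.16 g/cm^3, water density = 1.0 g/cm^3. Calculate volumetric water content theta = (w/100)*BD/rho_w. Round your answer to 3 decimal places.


Step 1: theta = (w / 100) * BD / rho_w
Step 2: theta = (37.9 / 100) * 1.16 / 1.0
Step 3: theta = 0.379 * 1.16
Step 4: theta = 0.44

0.44


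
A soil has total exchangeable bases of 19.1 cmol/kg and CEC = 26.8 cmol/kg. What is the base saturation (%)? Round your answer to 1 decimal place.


Step 1: BS = 100 * (sum of bases) / CEC
Step 2: BS = 100 * 19.1 / 26.8
Step 3: BS = 71.3%

71.3


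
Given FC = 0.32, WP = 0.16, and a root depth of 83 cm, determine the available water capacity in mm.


Step 1: Available water = (FC - WP) * depth * 10
Step 2: AW = (0.32 - 0.16) * 83 * 10
Step 3: AW = 0.16 * 83 * 10
Step 4: AW = 132.8 mm

132.8


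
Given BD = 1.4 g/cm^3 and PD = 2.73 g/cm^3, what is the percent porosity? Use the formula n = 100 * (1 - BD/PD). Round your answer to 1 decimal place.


Step 1: Formula: n = 100 * (1 - BD / PD)
Step 2: n = 100 * (1 - 1.4 / 2.73)
Step 3: n = 100 * (1 - 0.51282)
Step 4: n = 48.7%

48.7


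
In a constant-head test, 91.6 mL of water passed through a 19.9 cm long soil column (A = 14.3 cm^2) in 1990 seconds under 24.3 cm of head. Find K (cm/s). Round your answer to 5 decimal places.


Step 1: K = Q * L / (A * t * h)
Step 2: Numerator = 91.6 * 19.9 = 1822.84
Step 3: Denominator = 14.3 * 1990 * 24.3 = 691505.1
Step 4: K = 1822.84 / 691505.1 = 0.00264 cm/s

0.00264


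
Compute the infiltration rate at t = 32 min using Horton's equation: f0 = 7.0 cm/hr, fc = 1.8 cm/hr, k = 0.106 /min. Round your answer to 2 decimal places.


Step 1: f = fc + (f0 - fc) * exp(-k * t)
Step 2: exp(-0.106 * 32) = 0.033641
Step 3: f = 1.8 + (7.0 - 1.8) * 0.033641
Step 4: f = 1.8 + 5.2 * 0.033641
Step 5: f = 1.97 cm/hr

1.97


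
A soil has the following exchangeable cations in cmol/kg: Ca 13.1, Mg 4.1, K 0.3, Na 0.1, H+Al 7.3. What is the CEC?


Step 1: CEC = Ca + Mg + K + Na + (H+Al)
Step 2: CEC = 13.1 + 4.1 + 0.3 + 0.1 + 7.3
Step 3: CEC = 24.9 cmol/kg

24.9


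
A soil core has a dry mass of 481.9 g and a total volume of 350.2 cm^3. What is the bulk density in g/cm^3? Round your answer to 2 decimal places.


Step 1: Identify the formula: BD = dry mass / volume
Step 2: Substitute values: BD = 481.9 / 350.2
Step 3: BD = 1.38 g/cm^3

1.38


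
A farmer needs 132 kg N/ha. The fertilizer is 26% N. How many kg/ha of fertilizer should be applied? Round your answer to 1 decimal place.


Step 1: Fertilizer rate = target N / (N content / 100)
Step 2: Rate = 132 / (26 / 100)
Step 3: Rate = 132 / 0.26
Step 4: Rate = 507.7 kg/ha

507.7


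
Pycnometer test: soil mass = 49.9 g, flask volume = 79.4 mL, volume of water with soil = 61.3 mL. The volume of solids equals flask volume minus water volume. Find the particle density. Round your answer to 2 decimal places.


Step 1: Volume of solids = flask volume - water volume with soil
Step 2: V_solids = 79.4 - 61.3 = 18.1 mL
Step 3: Particle density = mass / V_solids = 49.9 / 18.1 = 2.76 g/cm^3

2.76


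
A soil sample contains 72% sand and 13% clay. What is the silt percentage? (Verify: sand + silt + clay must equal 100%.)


Step 1: sand + silt + clay = 100%
Step 2: silt = 100 - sand - clay
Step 3: silt = 100 - 72 - 13
Step 4: silt = 15%

15


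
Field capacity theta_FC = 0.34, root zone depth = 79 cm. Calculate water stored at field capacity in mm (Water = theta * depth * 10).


Step 1: Water (mm) = theta_FC * depth (cm) * 10
Step 2: Water = 0.34 * 79 * 10
Step 3: Water = 268.6 mm

268.6


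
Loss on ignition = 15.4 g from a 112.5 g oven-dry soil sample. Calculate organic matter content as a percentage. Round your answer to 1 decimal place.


Step 1: OM% = 100 * LOI / sample mass
Step 2: OM = 100 * 15.4 / 112.5
Step 3: OM = 13.7%

13.7


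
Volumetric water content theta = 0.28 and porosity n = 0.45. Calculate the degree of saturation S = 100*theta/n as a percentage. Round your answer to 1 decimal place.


Step 1: S = 100 * theta_v / n
Step 2: S = 100 * 0.28 / 0.45
Step 3: S = 62.2%

62.2


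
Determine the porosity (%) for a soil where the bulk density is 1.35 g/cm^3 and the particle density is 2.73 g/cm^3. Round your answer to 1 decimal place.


Step 1: Formula: n = 100 * (1 - BD / PD)
Step 2: n = 100 * (1 - 1.35 / 2.73)
Step 3: n = 100 * (1 - 0.49451)
Step 4: n = 50.5%

50.5


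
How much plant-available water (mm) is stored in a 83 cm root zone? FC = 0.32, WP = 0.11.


Step 1: Available water = (FC - WP) * depth * 10
Step 2: AW = (0.32 - 0.11) * 83 * 10
Step 3: AW = 0.21 * 83 * 10
Step 4: AW = 174.3 mm

174.3


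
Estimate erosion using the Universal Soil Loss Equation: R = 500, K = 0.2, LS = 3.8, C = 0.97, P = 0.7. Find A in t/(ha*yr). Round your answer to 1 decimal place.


Step 1: A = R * K * LS * C * P
Step 2: R * K = 500 * 0.2 = 100.0
Step 3: (R*K) * LS = 100.0 * 3.8 = 380.0
Step 4: * C * P = 380.0 * 0.97 * 0.7 = 258.0
Step 5: A = 258.0 t/(ha*yr)

258.0


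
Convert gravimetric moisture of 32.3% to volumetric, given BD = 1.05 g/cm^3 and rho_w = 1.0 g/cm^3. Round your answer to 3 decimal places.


Step 1: theta = (w / 100) * BD / rho_w
Step 2: theta = (32.3 / 100) * 1.05 / 1.0
Step 3: theta = 0.323 * 1.05
Step 4: theta = 0.339

0.339


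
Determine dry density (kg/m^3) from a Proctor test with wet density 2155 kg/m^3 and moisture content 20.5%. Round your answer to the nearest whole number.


Step 1: Dry density = wet density / (1 + w/100)
Step 2: Dry density = 2155 / (1 + 20.5/100)
Step 3: Dry density = 2155 / 1.205
Step 4: Dry density = 1788 kg/m^3

1788


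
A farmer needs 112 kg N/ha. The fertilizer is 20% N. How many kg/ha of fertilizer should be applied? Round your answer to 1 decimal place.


Step 1: Fertilizer rate = target N / (N content / 100)
Step 2: Rate = 112 / (20 / 100)
Step 3: Rate = 112 / 0.2
Step 4: Rate = 560.0 kg/ha

560.0


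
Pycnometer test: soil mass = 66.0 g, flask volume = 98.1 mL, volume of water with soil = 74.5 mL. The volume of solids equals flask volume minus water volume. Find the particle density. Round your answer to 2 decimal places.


Step 1: Volume of solids = flask volume - water volume with soil
Step 2: V_solids = 98.1 - 74.5 = 23.6 mL
Step 3: Particle density = mass / V_solids = 66.0 / 23.6 = 2.8 g/cm^3

2.8


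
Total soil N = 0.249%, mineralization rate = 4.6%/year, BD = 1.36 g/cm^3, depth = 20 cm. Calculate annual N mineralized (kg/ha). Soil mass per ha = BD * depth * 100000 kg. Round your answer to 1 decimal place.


Step 1: Soil mass per ha = BD * depth * 100000 = 1.36 * 20 * 100000 = 2720000 kg
Step 2: Total N pool = soil mass * N%/100 = 2720000 * 0.249/100 = 6772.8 kg/ha
Step 3: N mineralized = N pool * rate%/100 = 6772.8 * 4.6/100 = 311.5 kg/ha/yr

311.5


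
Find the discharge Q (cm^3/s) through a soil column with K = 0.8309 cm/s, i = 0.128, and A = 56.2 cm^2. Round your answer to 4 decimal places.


Step 1: Apply Darcy's law: Q = K * i * A
Step 2: Q = 0.8309 * 0.128 * 56.2
Step 3: Q = 5.9772 cm^3/s

5.9772


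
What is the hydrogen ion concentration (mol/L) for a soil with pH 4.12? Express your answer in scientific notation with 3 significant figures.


Step 1: [H+] = 10^(-pH)
Step 2: [H+] = 10^(-4.12)
Step 3: [H+] = 7.59e-05 mol/L

7.59e-05


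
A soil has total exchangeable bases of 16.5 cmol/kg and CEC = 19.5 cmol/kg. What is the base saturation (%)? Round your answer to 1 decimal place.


Step 1: BS = 100 * (sum of bases) / CEC
Step 2: BS = 100 * 16.5 / 19.5
Step 3: BS = 84.6%

84.6


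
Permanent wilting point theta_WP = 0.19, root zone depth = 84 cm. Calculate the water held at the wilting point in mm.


Step 1: Water (mm) = theta_WP * depth * 10
Step 2: Water = 0.19 * 84 * 10
Step 3: Water = 159.6 mm

159.6


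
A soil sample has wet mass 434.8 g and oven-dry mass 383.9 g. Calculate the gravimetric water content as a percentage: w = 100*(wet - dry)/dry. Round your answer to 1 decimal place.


Step 1: Water mass = wet - dry = 434.8 - 383.9 = 50.9 g
Step 2: w = 100 * water mass / dry mass
Step 3: w = 100 * 50.9 / 383.9 = 13.3%

13.3


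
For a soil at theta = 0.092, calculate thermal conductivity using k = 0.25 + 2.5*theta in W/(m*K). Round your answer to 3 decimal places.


Step 1: k = 0.25 + 2.5 * theta
Step 2: k = 0.25 + 2.5 * 0.092
Step 3: k = 0.25 + 0.23
Step 4: k = 0.48 W/(m*K)

0.48


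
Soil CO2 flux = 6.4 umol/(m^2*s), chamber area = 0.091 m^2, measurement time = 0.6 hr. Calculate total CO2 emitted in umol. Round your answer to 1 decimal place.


Step 1: Convert time to seconds: 0.6 hr * 3600 = 2160.0 s
Step 2: Total = flux * area * time_s
Step 3: Total = 6.4 * 0.091 * 2160.0
Step 4: Total = 1258.0 umol

1258.0


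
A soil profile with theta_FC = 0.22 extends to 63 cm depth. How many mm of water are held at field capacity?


Step 1: Water (mm) = theta_FC * depth (cm) * 10
Step 2: Water = 0.22 * 63 * 10
Step 3: Water = 138.6 mm

138.6


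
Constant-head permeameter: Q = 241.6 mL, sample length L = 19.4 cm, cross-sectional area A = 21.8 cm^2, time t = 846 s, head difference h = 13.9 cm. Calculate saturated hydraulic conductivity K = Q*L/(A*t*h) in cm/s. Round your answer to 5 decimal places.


Step 1: K = Q * L / (A * t * h)
Step 2: Numerator = 241.6 * 19.4 = 4687.04
Step 3: Denominator = 21.8 * 846 * 13.9 = 256354.92
Step 4: K = 4687.04 / 256354.92 = 0.01828 cm/s

0.01828


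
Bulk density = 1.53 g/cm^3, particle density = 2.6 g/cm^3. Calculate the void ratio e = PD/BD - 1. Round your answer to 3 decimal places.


Step 1: e = PD / BD - 1
Step 2: e = 2.6 / 1.53 - 1
Step 3: e = 1.69935 - 1
Step 4: e = 0.699

0.699


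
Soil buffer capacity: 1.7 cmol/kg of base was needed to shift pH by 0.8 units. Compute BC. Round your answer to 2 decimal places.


Step 1: BC = change in base / change in pH
Step 2: BC = 1.7 / 0.8
Step 3: BC = 2.13 cmol/(kg*pH unit)

2.13


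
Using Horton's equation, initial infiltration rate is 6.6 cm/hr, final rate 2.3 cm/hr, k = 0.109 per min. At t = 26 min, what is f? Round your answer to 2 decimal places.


Step 1: f = fc + (f0 - fc) * exp(-k * t)
Step 2: exp(-0.109 * 26) = 0.058777
Step 3: f = 2.3 + (6.6 - 2.3) * 0.058777
Step 4: f = 2.3 + 4.3 * 0.058777
Step 5: f = 2.55 cm/hr

2.55


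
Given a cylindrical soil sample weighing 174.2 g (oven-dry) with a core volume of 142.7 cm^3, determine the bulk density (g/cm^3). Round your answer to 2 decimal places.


Step 1: Identify the formula: BD = dry mass / volume
Step 2: Substitute values: BD = 174.2 / 142.7
Step 3: BD = 1.22 g/cm^3

1.22


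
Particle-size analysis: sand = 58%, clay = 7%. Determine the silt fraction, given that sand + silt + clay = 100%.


Step 1: sand + silt + clay = 100%
Step 2: silt = 100 - sand - clay
Step 3: silt = 100 - 58 - 7
Step 4: silt = 35%

35


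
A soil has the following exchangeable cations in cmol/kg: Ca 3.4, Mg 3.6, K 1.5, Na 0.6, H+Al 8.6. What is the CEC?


Step 1: CEC = Ca + Mg + K + Na + (H+Al)
Step 2: CEC = 3.4 + 3.6 + 1.5 + 0.6 + 8.6
Step 3: CEC = 17.7 cmol/kg

17.7


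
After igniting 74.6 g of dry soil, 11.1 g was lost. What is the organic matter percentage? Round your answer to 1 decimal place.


Step 1: OM% = 100 * LOI / sample mass
Step 2: OM = 100 * 11.1 / 74.6
Step 3: OM = 14.9%

14.9


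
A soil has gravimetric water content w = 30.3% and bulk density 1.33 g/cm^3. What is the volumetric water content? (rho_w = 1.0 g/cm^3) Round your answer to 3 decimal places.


Step 1: theta = (w / 100) * BD / rho_w
Step 2: theta = (30.3 / 100) * 1.33 / 1.0
Step 3: theta = 0.303 * 1.33
Step 4: theta = 0.403

0.403


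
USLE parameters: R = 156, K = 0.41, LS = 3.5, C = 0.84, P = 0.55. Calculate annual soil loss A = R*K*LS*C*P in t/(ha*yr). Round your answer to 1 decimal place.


Step 1: A = R * K * LS * C * P
Step 2: R * K = 156 * 0.41 = 63.96
Step 3: (R*K) * LS = 63.96 * 3.5 = 223.86
Step 4: * C * P = 223.86 * 0.84 * 0.55 = 103.4
Step 5: A = 103.4 t/(ha*yr)

103.4


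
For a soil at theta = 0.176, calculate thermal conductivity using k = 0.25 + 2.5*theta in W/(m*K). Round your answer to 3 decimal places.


Step 1: k = 0.25 + 2.5 * theta
Step 2: k = 0.25 + 2.5 * 0.176
Step 3: k = 0.25 + 0.44
Step 4: k = 0.69 W/(m*K)

0.69


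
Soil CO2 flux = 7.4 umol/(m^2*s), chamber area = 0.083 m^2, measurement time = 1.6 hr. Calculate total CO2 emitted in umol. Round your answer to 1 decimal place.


Step 1: Convert time to seconds: 1.6 hr * 3600 = 5760.0 s
Step 2: Total = flux * area * time_s
Step 3: Total = 7.4 * 0.083 * 5760.0
Step 4: Total = 3537.8 umol

3537.8


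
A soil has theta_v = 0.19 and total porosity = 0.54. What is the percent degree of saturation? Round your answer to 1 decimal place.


Step 1: S = 100 * theta_v / n
Step 2: S = 100 * 0.19 / 0.54
Step 3: S = 35.2%

35.2


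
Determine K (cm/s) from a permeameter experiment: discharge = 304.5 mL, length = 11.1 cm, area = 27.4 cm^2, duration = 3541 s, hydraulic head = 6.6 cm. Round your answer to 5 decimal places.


Step 1: K = Q * L / (A * t * h)
Step 2: Numerator = 304.5 * 11.1 = 3379.95
Step 3: Denominator = 27.4 * 3541 * 6.6 = 640354.44
Step 4: K = 3379.95 / 640354.44 = 0.00528 cm/s

0.00528


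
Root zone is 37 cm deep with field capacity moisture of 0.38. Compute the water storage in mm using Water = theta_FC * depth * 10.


Step 1: Water (mm) = theta_FC * depth (cm) * 10
Step 2: Water = 0.38 * 37 * 10
Step 3: Water = 140.6 mm

140.6


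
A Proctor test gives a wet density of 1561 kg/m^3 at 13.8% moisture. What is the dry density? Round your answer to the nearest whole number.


Step 1: Dry density = wet density / (1 + w/100)
Step 2: Dry density = 1561 / (1 + 13.8/100)
Step 3: Dry density = 1561 / 1.138
Step 4: Dry density = 1372 kg/m^3

1372


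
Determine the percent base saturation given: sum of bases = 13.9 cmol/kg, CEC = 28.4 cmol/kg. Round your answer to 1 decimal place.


Step 1: BS = 100 * (sum of bases) / CEC
Step 2: BS = 100 * 13.9 / 28.4
Step 3: BS = 48.9%

48.9


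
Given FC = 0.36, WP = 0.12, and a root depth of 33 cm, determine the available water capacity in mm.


Step 1: Available water = (FC - WP) * depth * 10
Step 2: AW = (0.36 - 0.12) * 33 * 10
Step 3: AW = 0.24 * 33 * 10
Step 4: AW = 79.2 mm

79.2


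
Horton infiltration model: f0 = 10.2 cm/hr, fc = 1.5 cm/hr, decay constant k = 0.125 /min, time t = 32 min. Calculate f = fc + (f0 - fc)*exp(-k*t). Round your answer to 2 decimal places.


Step 1: f = fc + (f0 - fc) * exp(-k * t)
Step 2: exp(-0.125 * 32) = 0.018316
Step 3: f = 1.5 + (10.2 - 1.5) * 0.018316
Step 4: f = 1.5 + 8.7 * 0.018316
Step 5: f = 1.66 cm/hr

1.66


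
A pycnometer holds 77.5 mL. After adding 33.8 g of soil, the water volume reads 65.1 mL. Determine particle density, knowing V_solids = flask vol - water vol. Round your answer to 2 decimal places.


Step 1: Volume of solids = flask volume - water volume with soil
Step 2: V_solids = 77.5 - 65.1 = 12.4 mL
Step 3: Particle density = mass / V_solids = 33.8 / 12.4 = 2.73 g/cm^3

2.73


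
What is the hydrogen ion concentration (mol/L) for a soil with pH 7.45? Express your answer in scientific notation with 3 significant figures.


Step 1: [H+] = 10^(-pH)
Step 2: [H+] = 10^(-7.45)
Step 3: [H+] = 3.55e-08 mol/L

3.55e-08


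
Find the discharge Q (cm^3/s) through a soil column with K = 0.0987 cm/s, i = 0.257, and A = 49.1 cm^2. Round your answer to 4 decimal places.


Step 1: Apply Darcy's law: Q = K * i * A
Step 2: Q = 0.0987 * 0.257 * 49.1
Step 3: Q = 1.2455 cm^3/s

1.2455


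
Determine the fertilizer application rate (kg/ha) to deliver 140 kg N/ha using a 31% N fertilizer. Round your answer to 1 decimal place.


Step 1: Fertilizer rate = target N / (N content / 100)
Step 2: Rate = 140 / (31 / 100)
Step 3: Rate = 140 / 0.31
Step 4: Rate = 451.6 kg/ha

451.6


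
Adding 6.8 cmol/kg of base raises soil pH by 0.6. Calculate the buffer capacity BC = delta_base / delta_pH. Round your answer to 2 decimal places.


Step 1: BC = change in base / change in pH
Step 2: BC = 6.8 / 0.6
Step 3: BC = 11.33 cmol/(kg*pH unit)

11.33
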